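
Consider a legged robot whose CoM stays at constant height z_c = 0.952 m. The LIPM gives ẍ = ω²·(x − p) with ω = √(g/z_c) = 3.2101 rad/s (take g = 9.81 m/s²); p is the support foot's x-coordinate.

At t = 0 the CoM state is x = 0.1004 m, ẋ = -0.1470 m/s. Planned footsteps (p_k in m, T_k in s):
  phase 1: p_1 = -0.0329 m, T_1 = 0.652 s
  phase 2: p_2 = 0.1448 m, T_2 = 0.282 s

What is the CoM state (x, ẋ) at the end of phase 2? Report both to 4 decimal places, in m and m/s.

phase 1: p=-0.0329, T=0.652, ωT=2.092985, cosh=4.116202, sinh=3.992884; start (x,ẋ)=(0.100400, -0.147000) → end (x,ẋ)=(0.332944, 1.103499)
phase 2: p=0.1448, T=0.282, ωT=0.905248, cosh=1.438494, sinh=1.034052; start (x,ẋ)=(0.332944, 1.103499) → end (x,ẋ)=(0.770908, 2.211902)

x = 0.7709, ẋ = 2.2119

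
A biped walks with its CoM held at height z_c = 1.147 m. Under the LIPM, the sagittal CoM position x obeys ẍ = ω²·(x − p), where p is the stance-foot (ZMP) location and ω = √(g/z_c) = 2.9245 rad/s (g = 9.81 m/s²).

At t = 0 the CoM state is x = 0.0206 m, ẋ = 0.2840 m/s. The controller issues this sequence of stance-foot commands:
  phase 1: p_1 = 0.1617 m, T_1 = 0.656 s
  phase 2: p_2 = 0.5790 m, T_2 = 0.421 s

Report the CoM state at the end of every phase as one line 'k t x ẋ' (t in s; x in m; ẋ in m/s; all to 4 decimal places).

phase 1: p=0.1617, T=0.656, ωT=1.918472, cosh=3.478688, sinh=3.331856; start (x,ẋ)=(0.020600, 0.284000) → end (x,ẋ)=(-0.005584, -0.386933)
phase 2: p=0.5790, T=0.421, ωT=1.231215, cosh=1.858662, sinh=1.566725; start (x,ẋ)=(-0.005584, -0.386933) → end (x,ẋ)=(-0.714834, -3.397676)

1 0.6560 -0.0056 -0.3869
2 1.0770 -0.7148 -3.3977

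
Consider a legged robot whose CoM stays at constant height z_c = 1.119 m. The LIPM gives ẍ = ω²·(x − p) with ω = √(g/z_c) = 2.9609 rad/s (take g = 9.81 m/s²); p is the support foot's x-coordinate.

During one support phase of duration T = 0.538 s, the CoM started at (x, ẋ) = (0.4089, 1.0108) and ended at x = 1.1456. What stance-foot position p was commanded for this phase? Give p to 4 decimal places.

p = 0.4525

ωT = 2.9609·0.538 = 1.592964; cosh(ωT) = 2.560814, sinh(ωT) = 2.357492
x(T) = p + (x₀−p)·cosh(ωT) + (ẋ₀/ω)·sinh(ωT) ⇒ p·(1 − cosh) = x(T) − x₀·cosh − (ẋ₀/ω)·sinh
numerator   = 1.1456 − (0.4089)·2.560814 − (1.0108/2.9609)·2.357492 = -0.706324
denominator = 1 − 2.560814 = -1.560814
p = -0.706324 / -1.560814 = 0.4525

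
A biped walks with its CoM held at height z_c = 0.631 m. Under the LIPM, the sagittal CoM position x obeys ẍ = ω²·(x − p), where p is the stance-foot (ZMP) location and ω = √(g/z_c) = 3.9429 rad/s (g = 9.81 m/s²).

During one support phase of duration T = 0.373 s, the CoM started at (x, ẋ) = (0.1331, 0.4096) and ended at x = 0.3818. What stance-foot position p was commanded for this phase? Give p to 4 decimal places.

p = 0.1063

ωT = 3.9429·0.373 = 1.470702; cosh(ωT) = 2.291026, sinh(ωT) = 2.061262
x(T) = p + (x₀−p)·cosh(ωT) + (ẋ₀/ω)·sinh(ωT) ⇒ p·(1 − cosh) = x(T) − x₀·cosh − (ẋ₀/ω)·sinh
numerator   = 0.3818 − (0.1331)·2.291026 − (0.4096/3.9429)·2.061262 = -0.137266
denominator = 1 − 2.291026 = -1.291026
p = -0.137266 / -1.291026 = 0.1063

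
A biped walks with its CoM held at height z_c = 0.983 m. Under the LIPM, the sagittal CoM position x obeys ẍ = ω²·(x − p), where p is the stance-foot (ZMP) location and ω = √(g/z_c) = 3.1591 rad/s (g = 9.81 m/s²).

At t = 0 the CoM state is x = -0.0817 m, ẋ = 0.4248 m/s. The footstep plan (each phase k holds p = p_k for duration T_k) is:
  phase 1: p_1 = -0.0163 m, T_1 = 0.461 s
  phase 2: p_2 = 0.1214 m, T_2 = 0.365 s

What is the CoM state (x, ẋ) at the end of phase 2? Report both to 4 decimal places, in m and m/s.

phase 1: p=-0.0163, T=0.461, ωT=1.456345, cosh=2.261669, sinh=2.028582; start (x,ẋ)=(-0.081700, 0.424800) → end (x,ẋ)=(0.108568, 0.541641)
phase 2: p=0.1214, T=0.365, ωT=1.153072, cosh=1.741787, sinh=1.426121; start (x,ẋ)=(0.108568, 0.541641) → end (x,ẋ)=(0.343563, 0.885611)

x = 0.3436, ẋ = 0.8856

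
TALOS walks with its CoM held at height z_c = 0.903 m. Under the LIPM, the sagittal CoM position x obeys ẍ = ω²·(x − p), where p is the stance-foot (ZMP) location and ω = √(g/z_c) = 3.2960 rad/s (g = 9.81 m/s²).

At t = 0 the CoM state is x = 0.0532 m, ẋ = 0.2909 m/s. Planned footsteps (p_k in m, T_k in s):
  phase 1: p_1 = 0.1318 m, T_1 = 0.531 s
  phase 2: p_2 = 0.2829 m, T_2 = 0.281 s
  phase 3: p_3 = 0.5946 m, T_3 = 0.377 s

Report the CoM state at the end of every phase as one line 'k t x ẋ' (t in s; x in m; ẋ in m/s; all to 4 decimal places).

1 0.5310 0.1451 0.1394
2 0.8120 0.1267 -0.2799
3 1.1890 -0.4184 -2.9743

phase 1: p=0.1318, T=0.531, ωT=1.750176, cosh=2.964679, sinh=2.790936; start (x,ẋ)=(0.053200, 0.290900) → end (x,ẋ)=(0.145100, 0.139390)
phase 2: p=0.2829, T=0.281, ωT=0.926176, cosh=1.460451, sinh=1.064385; start (x,ẋ)=(0.145100, 0.139390) → end (x,ẋ)=(0.126663, -0.279860)
phase 3: p=0.5946, T=0.377, ωT=1.242592, cosh=1.876609, sinh=1.587973; start (x,ẋ)=(0.126663, -0.279860) → end (x,ẋ)=(-0.418367, -2.974349)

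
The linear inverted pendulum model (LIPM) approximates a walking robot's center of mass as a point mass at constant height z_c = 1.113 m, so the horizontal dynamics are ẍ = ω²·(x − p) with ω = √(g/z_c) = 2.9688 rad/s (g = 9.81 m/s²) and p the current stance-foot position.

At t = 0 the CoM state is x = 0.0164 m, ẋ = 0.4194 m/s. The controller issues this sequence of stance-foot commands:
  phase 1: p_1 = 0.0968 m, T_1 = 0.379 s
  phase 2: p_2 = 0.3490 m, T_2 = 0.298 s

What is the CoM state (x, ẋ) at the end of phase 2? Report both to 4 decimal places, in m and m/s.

phase 1: p=0.0968, T=0.379, ωT=1.125175, cosh=1.702676, sinh=1.378080; start (x,ẋ)=(0.016400, 0.419400) → end (x,ẋ)=(0.154585, 0.385166)
phase 2: p=0.3490, T=0.298, ωT=0.884702, cosh=1.417550, sinh=1.004713; start (x,ẋ)=(0.154585, 0.385166) → end (x,ẋ)=(0.203757, -0.033907)

x = 0.2038, ẋ = -0.0339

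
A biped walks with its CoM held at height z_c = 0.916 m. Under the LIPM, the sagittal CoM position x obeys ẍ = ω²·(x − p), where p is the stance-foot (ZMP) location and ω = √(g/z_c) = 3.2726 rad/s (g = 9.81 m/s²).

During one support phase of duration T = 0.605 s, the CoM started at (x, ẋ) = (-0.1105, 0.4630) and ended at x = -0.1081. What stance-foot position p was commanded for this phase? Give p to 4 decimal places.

ωT = 3.2726·0.605 = 1.979923; cosh(ωT) = 3.690133, sinh(ωT) = 3.552053
x(T) = p + (x₀−p)·cosh(ωT) + (ẋ₀/ω)·sinh(ωT) ⇒ p·(1 − cosh) = x(T) − x₀·cosh − (ẋ₀/ω)·sinh
numerator   = -0.1081 − (-0.1105)·3.690133 − (0.4630/3.2726)·3.552053 = -0.202877
denominator = 1 − 3.690133 = -2.690133
p = -0.202877 / -2.690133 = 0.0754

p = 0.0754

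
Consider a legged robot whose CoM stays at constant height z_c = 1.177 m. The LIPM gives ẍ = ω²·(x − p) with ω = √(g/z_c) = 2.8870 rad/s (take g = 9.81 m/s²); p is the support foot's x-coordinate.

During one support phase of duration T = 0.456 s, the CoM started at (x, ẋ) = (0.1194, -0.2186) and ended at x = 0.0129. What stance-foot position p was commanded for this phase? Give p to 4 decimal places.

p = 0.0948

ωT = 2.8870·0.456 = 1.316472; cosh(ωT) = 1.999159, sinh(ωT) = 1.731079
x(T) = p + (x₀−p)·cosh(ωT) + (ẋ₀/ω)·sinh(ωT) ⇒ p·(1 − cosh) = x(T) − x₀·cosh − (ẋ₀/ω)·sinh
numerator   = 0.0129 − (0.1194)·1.999159 − (-0.2186/2.8870)·1.731079 = -0.094724
denominator = 1 − 1.999159 = -0.999159
p = -0.094724 / -0.999159 = 0.0948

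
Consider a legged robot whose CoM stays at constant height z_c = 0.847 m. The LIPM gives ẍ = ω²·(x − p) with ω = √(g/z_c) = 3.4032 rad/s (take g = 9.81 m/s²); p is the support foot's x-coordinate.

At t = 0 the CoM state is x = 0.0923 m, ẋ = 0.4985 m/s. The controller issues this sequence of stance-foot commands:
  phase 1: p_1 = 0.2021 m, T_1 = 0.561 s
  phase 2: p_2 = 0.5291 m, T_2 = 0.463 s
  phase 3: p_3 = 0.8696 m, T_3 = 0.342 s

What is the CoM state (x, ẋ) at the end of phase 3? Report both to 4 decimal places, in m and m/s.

phase 1: p=0.2021, T=0.561, ωT=1.909195, cosh=3.447928, sinh=3.299728; start (x,ẋ)=(0.092300, 0.498500) → end (x,ẋ)=(0.306861, 0.485778)
phase 2: p=0.5291, T=0.463, ωT=1.575682, cosh=2.520451, sinh=2.313584; start (x,ẋ)=(0.306861, 0.485778) → end (x,ẋ)=(0.299202, -0.525439)
phase 3: p=0.8696, T=0.342, ωT=1.163894, cosh=1.757324, sinh=1.445056; start (x,ẋ)=(0.299202, -0.525439) → end (x,ẋ)=(-0.355884, -3.728478)

x = -0.3559, ẋ = -3.7285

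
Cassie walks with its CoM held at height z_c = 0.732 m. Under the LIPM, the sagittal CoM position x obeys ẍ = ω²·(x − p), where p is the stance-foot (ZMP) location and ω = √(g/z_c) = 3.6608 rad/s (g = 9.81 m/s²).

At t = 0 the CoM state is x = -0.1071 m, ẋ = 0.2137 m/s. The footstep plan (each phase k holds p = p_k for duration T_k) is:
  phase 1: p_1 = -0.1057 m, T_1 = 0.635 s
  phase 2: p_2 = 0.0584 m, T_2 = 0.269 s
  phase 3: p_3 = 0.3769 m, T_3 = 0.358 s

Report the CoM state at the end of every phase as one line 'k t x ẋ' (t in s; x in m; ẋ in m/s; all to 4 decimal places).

phase 1: p=-0.1057, T=0.635, ωT=2.324608, cosh=5.160247, sinh=5.062425; start (x,ẋ)=(-0.107100, 0.213700) → end (x,ẋ)=(0.182596, 1.076799)
phase 2: p=0.0584, T=0.269, ωT=0.984755, cosh=1.525344, sinh=1.151813; start (x,ẋ)=(0.182596, 1.076799) → end (x,ẋ)=(0.586639, 2.166167)
phase 3: p=0.3769, T=0.358, ωT=1.310566, cosh=1.988970, sinh=1.719303; start (x,ẋ)=(0.586639, 2.166167) → end (x,ẋ)=(1.811411, 5.628546)

1 0.6350 0.1826 1.0768
2 0.9040 0.5866 2.1662
3 1.2620 1.8114 5.6285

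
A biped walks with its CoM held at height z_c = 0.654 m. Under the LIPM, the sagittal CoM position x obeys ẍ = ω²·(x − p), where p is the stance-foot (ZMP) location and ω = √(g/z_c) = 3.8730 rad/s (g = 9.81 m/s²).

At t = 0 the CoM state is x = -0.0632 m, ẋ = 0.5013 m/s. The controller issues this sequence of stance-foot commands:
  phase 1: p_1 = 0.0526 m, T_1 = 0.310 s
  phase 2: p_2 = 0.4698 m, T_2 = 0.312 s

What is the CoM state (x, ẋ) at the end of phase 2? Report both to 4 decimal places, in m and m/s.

x = -0.2261, ẋ = -2.1272

phase 1: p=0.0526, T=0.310, ωT=1.200630, cosh=1.811607, sinh=1.510602; start (x,ẋ)=(-0.063200, 0.501300) → end (x,ẋ)=(0.038340, 0.230663)
phase 2: p=0.4698, T=0.312, ωT=1.208376, cosh=1.823362, sinh=1.524681; start (x,ẋ)=(0.038340, 0.230663) → end (x,ẋ)=(-0.226103, -2.127226)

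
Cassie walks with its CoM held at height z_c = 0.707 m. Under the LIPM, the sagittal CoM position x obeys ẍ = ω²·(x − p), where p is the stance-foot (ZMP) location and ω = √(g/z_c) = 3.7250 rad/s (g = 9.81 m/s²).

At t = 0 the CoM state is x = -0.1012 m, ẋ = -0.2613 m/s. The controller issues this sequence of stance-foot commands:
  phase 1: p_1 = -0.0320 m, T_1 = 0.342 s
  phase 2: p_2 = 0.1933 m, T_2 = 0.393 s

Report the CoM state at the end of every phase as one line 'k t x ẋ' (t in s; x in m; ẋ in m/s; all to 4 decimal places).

phase 1: p=-0.0320, T=0.342, ωT=1.273950, cosh=1.927335, sinh=1.647611; start (x,ẋ)=(-0.101200, -0.261300) → end (x,ẋ)=(-0.280948, -0.928317)
phase 2: p=0.1933, T=0.393, ωT=1.463925, cosh=2.277110, sinh=2.045784; start (x,ẋ)=(-0.280948, -0.928317) → end (x,ẋ)=(-1.396449, -5.727905)

1 0.3420 -0.2809 -0.9283
2 0.7350 -1.3964 -5.7279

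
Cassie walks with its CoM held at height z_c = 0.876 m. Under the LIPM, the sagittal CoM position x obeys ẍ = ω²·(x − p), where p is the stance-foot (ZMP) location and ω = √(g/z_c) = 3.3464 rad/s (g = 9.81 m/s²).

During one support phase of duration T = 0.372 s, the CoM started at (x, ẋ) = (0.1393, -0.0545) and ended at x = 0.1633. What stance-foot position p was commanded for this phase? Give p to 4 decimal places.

p = 0.0826

ωT = 3.3464·0.372 = 1.244861; cosh(ωT) = 1.880216, sinh(ωT) = 1.592235
x(T) = p + (x₀−p)·cosh(ωT) + (ẋ₀/ω)·sinh(ωT) ⇒ p·(1 − cosh) = x(T) − x₀·cosh − (ẋ₀/ω)·sinh
numerator   = 0.1633 − (0.1393)·1.880216 − (-0.0545/3.3464)·1.592235 = -0.072683
denominator = 1 − 1.880216 = -0.880216
p = -0.072683 / -0.880216 = 0.0826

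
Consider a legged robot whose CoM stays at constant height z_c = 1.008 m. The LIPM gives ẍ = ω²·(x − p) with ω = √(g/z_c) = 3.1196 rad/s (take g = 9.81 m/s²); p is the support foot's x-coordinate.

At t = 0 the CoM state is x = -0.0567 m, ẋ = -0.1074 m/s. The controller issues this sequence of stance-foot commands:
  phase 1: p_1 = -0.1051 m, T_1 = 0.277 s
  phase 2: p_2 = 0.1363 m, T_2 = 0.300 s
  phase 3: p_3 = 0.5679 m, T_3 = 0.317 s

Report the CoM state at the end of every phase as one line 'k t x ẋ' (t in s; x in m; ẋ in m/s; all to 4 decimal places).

1 0.2770 -0.0711 -0.0027
2 0.5770 -0.1697 -0.7018
3 0.8940 -0.8212 -3.7386

phase 1: p=-0.1051, T=0.277, ωT=0.864129, cosh=1.397179, sinh=0.975760; start (x,ẋ)=(-0.056700, -0.107400) → end (x,ẋ)=(-0.071070, -0.002728)
phase 2: p=0.1363, T=0.300, ωT=0.935880, cosh=1.470848, sinh=1.078608; start (x,ẋ)=(-0.071070, -0.002728) → end (x,ẋ)=(-0.169652, -0.701775)
phase 3: p=0.5679, T=0.317, ωT=0.988913, cosh=1.530146, sinh=1.158165; start (x,ẋ)=(-0.169652, -0.701775) → end (x,ẋ)=(-0.821200, -3.738604)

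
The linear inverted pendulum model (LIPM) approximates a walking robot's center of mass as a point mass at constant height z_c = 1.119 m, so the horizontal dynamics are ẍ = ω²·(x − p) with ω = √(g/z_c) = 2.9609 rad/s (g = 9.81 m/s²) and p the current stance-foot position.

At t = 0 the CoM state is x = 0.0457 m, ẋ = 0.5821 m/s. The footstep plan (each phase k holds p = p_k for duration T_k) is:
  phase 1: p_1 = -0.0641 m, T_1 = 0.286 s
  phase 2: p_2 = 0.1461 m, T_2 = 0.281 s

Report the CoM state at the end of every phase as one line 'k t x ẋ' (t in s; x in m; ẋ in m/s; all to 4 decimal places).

1 0.2860 0.2746 1.1130
2 0.5670 0.6718 1.8753

phase 1: p=-0.0641, T=0.286, ωT=0.846817, cosh=1.380495, sinh=0.951718; start (x,ẋ)=(0.045700, 0.582100) → end (x,ẋ)=(0.274582, 1.112996)
phase 2: p=0.1461, T=0.281, ωT=0.832013, cosh=1.366556, sinh=0.931384; start (x,ẋ)=(0.274582, 1.112996) → end (x,ẋ)=(0.671783, 1.875290)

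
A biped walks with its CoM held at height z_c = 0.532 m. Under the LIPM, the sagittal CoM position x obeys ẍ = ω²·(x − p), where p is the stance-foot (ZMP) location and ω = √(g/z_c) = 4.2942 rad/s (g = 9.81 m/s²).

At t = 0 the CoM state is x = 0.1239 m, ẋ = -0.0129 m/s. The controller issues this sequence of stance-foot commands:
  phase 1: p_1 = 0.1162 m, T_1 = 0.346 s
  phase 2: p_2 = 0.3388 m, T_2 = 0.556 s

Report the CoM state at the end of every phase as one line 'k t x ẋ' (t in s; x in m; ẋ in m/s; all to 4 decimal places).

1 0.3460 0.1278 0.0393
2 0.9020 -0.7701 -4.6750

phase 1: p=0.1162, T=0.346, ωT=1.485793, cosh=2.322396, sinh=2.096073; start (x,ẋ)=(0.123900, -0.012900) → end (x,ẋ)=(0.127786, 0.039348)
phase 2: p=0.3388, T=0.556, ωT=2.387575, cosh=5.489458, sinh=5.397605; start (x,ẋ)=(0.127786, 0.039348) → end (x,ẋ)=(-0.770095, -4.674971)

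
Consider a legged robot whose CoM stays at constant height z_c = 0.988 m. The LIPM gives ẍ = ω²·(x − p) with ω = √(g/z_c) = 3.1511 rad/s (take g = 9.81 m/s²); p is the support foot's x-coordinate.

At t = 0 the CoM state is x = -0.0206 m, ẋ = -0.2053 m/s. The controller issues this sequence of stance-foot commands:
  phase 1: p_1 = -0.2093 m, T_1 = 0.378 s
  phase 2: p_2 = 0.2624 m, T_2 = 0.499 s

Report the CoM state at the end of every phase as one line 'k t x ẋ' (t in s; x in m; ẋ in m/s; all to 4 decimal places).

phase 1: p=-0.2093, T=0.378, ωT=1.191116, cosh=1.797316, sinh=1.493434; start (x,ẋ)=(-0.020600, -0.205300) → end (x,ẋ)=(0.032554, 0.519026)
phase 2: p=0.2624, T=0.499, ωT=1.572399, cosh=2.512870, sinh=2.305323; start (x,ẋ)=(0.032554, 0.519026) → end (x,ẋ)=(0.064542, -0.365430)

1 0.3780 0.0326 0.5190
2 0.8770 0.0645 -0.3654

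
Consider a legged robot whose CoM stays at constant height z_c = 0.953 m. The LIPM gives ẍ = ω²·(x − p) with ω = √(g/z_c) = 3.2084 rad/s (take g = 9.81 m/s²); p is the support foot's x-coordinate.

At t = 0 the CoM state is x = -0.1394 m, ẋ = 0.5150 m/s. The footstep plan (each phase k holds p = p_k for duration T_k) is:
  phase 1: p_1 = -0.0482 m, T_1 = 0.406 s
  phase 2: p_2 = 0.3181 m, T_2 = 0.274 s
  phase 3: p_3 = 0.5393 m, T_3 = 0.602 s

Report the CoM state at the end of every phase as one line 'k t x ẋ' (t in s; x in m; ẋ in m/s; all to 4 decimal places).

1 0.4060 0.0451 0.5188
2 0.6800 0.0938 -0.1405
3 1.2820 -1.1777 -5.3221

phase 1: p=-0.0482, T=0.406, ωT=1.302610, cosh=1.975354, sinh=1.703533; start (x,ẋ)=(-0.139400, 0.515000) → end (x,ẋ)=(0.045092, 0.518843)
phase 2: p=0.3181, T=0.274, ωT=0.879102, cosh=1.411945, sinh=0.996790; start (x,ẋ)=(0.045092, 0.518843) → end (x,ẋ)=(0.093823, -0.140528)
phase 3: p=0.5393, T=0.602, ωT=1.931457, cosh=3.522246, sinh=3.377309; start (x,ẋ)=(0.093823, -0.140528) → end (x,ẋ)=(-1.177706, -5.322054)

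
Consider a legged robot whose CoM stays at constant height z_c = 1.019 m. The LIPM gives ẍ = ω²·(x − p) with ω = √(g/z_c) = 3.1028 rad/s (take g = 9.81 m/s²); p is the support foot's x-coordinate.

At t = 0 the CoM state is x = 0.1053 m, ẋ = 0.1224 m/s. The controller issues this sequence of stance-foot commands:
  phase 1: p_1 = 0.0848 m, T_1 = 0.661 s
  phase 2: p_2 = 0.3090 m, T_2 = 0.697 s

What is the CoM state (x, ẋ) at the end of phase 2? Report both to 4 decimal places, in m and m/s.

x = 1.3476, ẋ = 3.3034

phase 1: p=0.0848, T=0.661, ωT=2.050951, cosh=3.951951, sinh=3.823339; start (x,ẋ)=(0.105300, 0.122400) → end (x,ẋ)=(0.316639, 0.726912)
phase 2: p=0.3090, T=0.697, ωT=2.162652, cosh=4.404590, sinh=4.289570; start (x,ẋ)=(0.316639, 0.726912) → end (x,ẋ)=(1.347590, 3.303420)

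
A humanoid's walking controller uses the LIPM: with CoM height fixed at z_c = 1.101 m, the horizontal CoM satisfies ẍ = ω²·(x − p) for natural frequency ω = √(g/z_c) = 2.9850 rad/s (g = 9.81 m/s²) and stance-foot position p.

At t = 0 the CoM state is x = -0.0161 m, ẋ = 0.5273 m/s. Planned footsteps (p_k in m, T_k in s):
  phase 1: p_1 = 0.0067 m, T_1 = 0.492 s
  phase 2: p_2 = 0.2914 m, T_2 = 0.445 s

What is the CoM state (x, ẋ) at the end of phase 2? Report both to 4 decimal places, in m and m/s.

phase 1: p=0.0067, T=0.492, ωT=1.468620, cosh=2.286740, sinh=2.056497; start (x,ẋ)=(-0.016100, 0.527300) → end (x,ẋ)=(0.317842, 1.065837)
phase 2: p=0.2914, T=0.445, ωT=1.328325, cosh=2.019818, sinh=1.754897; start (x,ẋ)=(0.317842, 1.065837) → end (x,ẋ)=(0.971420, 2.291312)

x = 0.9714, ẋ = 2.2913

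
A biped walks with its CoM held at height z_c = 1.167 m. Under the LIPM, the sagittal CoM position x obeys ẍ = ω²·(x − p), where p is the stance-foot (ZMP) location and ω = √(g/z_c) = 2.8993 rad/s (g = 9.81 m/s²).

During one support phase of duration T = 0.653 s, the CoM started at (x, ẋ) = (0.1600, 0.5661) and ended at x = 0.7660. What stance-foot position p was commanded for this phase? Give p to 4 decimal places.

p = 0.1715

ωT = 2.8993·0.653 = 1.893243; cosh(ωT) = 3.395726, sinh(ωT) = 3.245143
x(T) = p + (x₀−p)·cosh(ωT) + (ẋ₀/ω)·sinh(ωT) ⇒ p·(1 − cosh) = x(T) − x₀·cosh − (ẋ₀/ω)·sinh
numerator   = 0.7660 − (0.1600)·3.395726 − (0.5661/2.8993)·3.245143 = -0.410943
denominator = 1 − 3.395726 = -2.395726
p = -0.410943 / -2.395726 = 0.1715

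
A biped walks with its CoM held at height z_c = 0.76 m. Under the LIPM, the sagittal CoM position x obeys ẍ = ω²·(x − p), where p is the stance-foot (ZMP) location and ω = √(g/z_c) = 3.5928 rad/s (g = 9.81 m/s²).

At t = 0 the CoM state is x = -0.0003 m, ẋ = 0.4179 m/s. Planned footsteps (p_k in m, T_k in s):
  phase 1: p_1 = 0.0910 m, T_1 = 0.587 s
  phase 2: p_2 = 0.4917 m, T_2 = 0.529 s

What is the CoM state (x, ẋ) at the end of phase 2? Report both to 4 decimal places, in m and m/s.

x = -0.1910, ẋ = -2.2240

phase 1: p=0.0910, T=0.587, ωT=2.108974, cosh=4.180571, sinh=4.059209; start (x,ẋ)=(-0.000300, 0.417900) → end (x,ẋ)=(0.181465, 0.415548)
phase 2: p=0.4917, T=0.529, ωT=1.900591, cosh=3.419664, sinh=3.270184; start (x,ẋ)=(0.181465, 0.415548) → end (x,ẋ)=(-0.190967, -2.223956)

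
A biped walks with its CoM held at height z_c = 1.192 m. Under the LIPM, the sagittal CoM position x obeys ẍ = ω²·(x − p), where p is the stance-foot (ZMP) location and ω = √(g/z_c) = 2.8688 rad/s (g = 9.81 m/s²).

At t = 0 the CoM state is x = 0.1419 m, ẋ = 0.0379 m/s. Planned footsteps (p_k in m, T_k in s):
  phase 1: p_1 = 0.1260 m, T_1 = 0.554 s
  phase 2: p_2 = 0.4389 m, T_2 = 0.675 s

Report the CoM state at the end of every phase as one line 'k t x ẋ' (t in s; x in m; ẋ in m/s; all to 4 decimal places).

phase 1: p=0.1260, T=0.554, ωT=1.589315, cosh=2.552229, sinh=2.348163; start (x,ẋ)=(0.141900, 0.037900) → end (x,ẋ)=(0.197602, 0.203838)
phase 2: p=0.4389, T=0.675, ωT=1.936440, cosh=3.539119, sinh=3.394903; start (x,ẋ)=(0.197602, 0.203838) → end (x,ẋ)=(-0.173862, -1.628662)

1 0.5540 0.1976 0.2038
2 1.2290 -0.1739 -1.6287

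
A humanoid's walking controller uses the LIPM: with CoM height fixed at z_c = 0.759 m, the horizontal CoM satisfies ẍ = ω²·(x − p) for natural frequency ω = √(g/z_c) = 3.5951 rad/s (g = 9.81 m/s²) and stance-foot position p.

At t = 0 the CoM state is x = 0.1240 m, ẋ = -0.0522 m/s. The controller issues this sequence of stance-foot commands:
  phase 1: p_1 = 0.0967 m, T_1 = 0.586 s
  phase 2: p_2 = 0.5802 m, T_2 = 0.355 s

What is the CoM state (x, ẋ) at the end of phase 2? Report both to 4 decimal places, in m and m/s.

x = -0.1646, ẋ = -2.1975

phase 1: p=0.0967, T=0.586, ωT=2.106729, cosh=4.171469, sinh=4.049833; start (x,ẋ)=(0.124000, -0.052200) → end (x,ẋ)=(0.151778, 0.179725)
phase 2: p=0.5802, T=0.355, ωT=1.276261, cosh=1.931147, sinh=1.652068; start (x,ẋ)=(0.151778, 0.179725) → end (x,ẋ)=(-0.164555, -2.197470)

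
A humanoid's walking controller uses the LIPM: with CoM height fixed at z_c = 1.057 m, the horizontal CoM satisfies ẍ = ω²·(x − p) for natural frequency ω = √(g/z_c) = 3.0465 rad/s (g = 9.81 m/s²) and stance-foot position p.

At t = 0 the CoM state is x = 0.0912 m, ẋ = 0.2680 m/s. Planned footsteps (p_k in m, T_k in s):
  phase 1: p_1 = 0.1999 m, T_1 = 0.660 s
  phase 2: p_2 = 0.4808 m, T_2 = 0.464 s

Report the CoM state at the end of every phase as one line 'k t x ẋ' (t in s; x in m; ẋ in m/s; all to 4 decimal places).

1 0.6600 0.1093 -0.1957
2 1.1240 -0.4521 -2.6144

phase 1: p=0.1999, T=0.660, ωT=2.010690, cosh=3.801183, sinh=3.667286; start (x,ẋ)=(0.091200, 0.268000) → end (x,ẋ)=(0.109322, -0.195722)
phase 2: p=0.4808, T=0.464, ωT=1.413576, cosh=2.176950, sinh=1.933678; start (x,ẋ)=(0.109322, -0.195722) → end (x,ẋ)=(-0.452118, -2.614436)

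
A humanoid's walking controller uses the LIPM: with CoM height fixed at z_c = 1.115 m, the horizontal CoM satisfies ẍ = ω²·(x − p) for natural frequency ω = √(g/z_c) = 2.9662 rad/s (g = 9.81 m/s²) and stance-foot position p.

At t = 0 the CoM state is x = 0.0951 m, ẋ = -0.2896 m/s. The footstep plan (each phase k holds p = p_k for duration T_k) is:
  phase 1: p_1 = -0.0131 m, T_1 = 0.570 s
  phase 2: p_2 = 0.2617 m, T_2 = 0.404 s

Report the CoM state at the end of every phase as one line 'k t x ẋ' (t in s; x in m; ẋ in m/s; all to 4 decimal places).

1 0.5700 0.0345 0.0287
2 0.9740 -0.1345 -0.9632

phase 1: p=-0.0131, T=0.570, ωT=1.690734, cosh=2.803922, sinh=2.619538; start (x,ẋ)=(0.095100, -0.289600) → end (x,ẋ)=(0.034530, 0.028706)
phase 2: p=0.2617, T=0.404, ωT=1.198345, cosh=1.808160, sinh=1.506466; start (x,ẋ)=(0.034530, 0.028706) → end (x,ẋ)=(-0.134480, -0.963199)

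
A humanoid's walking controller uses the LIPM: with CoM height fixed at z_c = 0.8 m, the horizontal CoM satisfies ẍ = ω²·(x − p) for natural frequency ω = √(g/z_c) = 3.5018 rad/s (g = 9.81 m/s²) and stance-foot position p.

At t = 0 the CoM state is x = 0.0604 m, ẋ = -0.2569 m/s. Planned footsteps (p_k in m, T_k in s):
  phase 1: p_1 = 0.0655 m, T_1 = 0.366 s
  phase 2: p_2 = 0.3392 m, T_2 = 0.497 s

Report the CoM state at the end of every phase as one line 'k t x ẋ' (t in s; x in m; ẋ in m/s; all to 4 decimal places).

phase 1: p=0.0655, T=0.366, ωT=1.281659, cosh=1.940094, sinh=1.662517; start (x,ẋ)=(0.060400, -0.256900) → end (x,ẋ)=(-0.066361, -0.528101)
phase 2: p=0.3392, T=0.497, ωT=1.740395, cosh=2.937522, sinh=2.762070; start (x,ẋ)=(-0.066361, -0.528101) → end (x,ẋ)=(-1.268686, -5.473979)

1 0.3660 -0.0664 -0.5281
2 0.8630 -1.2687 -5.4740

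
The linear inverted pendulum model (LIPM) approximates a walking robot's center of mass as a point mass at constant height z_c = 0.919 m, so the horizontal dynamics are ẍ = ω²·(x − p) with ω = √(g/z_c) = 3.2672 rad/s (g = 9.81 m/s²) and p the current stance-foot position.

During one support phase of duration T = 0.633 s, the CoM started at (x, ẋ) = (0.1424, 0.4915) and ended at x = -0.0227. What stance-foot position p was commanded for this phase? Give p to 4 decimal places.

ωT = 3.2672·0.633 = 2.068138; cosh(ωT) = 4.018249, sinh(ωT) = 3.891828
x(T) = p + (x₀−p)·cosh(ωT) + (ẋ₀/ω)·sinh(ωT) ⇒ p·(1 − cosh) = x(T) − x₀·cosh − (ẋ₀/ω)·sinh
numerator   = -0.0227 − (0.1424)·4.018249 − (0.4915/3.2672)·3.891828 = -1.180364
denominator = 1 − 4.018249 = -3.018249
p = -1.180364 / -3.018249 = 0.3911

p = 0.3911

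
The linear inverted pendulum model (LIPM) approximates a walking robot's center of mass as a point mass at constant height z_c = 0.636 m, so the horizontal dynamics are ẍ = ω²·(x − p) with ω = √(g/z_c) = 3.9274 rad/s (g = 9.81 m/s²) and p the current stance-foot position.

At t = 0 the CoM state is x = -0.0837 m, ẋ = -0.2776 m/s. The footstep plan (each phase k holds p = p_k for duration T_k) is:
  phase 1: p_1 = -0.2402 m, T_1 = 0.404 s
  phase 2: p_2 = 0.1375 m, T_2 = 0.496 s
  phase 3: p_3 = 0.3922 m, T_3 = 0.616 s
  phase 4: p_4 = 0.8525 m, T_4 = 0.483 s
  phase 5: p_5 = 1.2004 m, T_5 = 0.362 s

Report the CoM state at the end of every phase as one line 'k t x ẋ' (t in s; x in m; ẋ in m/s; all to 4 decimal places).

1 0.4040 -0.0072 0.7323
2 0.9000 0.2602 0.6675
3 1.5160 0.5922 0.8912
4 1.9990 0.7048 -0.2930
5 2.3610 -0.0319 -4.4406

phase 1: p=-0.2402, T=0.404, ωT=1.586670, cosh=2.546025, sinh=2.341419; start (x,ẋ)=(-0.083700, -0.277600) → end (x,ẋ)=(-0.007245, 0.732349)
phase 2: p=0.1375, T=0.496, ωT=1.947990, cosh=3.578569, sinh=3.436008; start (x,ẋ)=(-0.007245, 0.732349) → end (x,ẋ)=(0.260237, 0.667483)
phase 3: p=0.3922, T=0.616, ωT=2.419278, cosh=5.663367, sinh=5.574381; start (x,ẋ)=(0.260237, 0.667483) → end (x,ẋ)=(0.592243, 0.891164)
phase 4: p=0.8525, T=0.483, ωT=1.896934, cosh=3.407728, sinh=3.257700; start (x,ẋ)=(0.592243, 0.891164) → end (x,ẋ)=(0.704818, -0.292958)
phase 5: p=1.2004, T=0.362, ωT=1.421719, cosh=2.192768, sinh=1.951469; start (x,ẋ)=(0.704818, -0.292958) → end (x,ẋ)=(-0.031863, -4.440630)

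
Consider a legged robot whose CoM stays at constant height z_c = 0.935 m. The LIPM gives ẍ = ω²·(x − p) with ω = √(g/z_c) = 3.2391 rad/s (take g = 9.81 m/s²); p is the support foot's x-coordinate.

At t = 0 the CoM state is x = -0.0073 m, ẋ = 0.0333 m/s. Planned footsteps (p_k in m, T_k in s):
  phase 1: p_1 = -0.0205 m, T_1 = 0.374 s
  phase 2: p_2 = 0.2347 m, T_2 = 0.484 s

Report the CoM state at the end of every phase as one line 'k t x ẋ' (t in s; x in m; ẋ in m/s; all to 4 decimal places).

phase 1: p=-0.0205, T=0.374, ωT=1.211423, cosh=1.828017, sinh=1.530244; start (x,ẋ)=(-0.007300, 0.033300) → end (x,ẋ)=(0.019362, 0.126300)
phase 2: p=0.2347, T=0.484, ωT=1.567724, cosh=2.502121, sinh=2.293602; start (x,ẋ)=(0.019362, 0.126300) → end (x,ẋ)=(-0.214669, -1.283774)

1 0.3740 0.0194 0.1263
2 0.8580 -0.2147 -1.2838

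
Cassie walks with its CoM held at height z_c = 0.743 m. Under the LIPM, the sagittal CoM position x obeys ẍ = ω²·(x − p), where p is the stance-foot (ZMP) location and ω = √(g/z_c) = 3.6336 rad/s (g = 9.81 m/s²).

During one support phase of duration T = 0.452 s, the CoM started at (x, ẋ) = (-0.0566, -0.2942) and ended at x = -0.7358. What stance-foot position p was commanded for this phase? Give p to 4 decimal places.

p = 0.2277

ωT = 3.6336·0.452 = 1.642387; cosh(ωT) = 2.680504, sinh(ωT) = 2.486987
x(T) = p + (x₀−p)·cosh(ωT) + (ẋ₀/ω)·sinh(ωT) ⇒ p·(1 − cosh) = x(T) − x₀·cosh − (ẋ₀/ω)·sinh
numerator   = -0.7358 − (-0.0566)·2.680504 − (-0.2942/3.6336)·2.486987 = -0.382721
denominator = 1 − 2.680504 = -1.680504
p = -0.382721 / -1.680504 = 0.2277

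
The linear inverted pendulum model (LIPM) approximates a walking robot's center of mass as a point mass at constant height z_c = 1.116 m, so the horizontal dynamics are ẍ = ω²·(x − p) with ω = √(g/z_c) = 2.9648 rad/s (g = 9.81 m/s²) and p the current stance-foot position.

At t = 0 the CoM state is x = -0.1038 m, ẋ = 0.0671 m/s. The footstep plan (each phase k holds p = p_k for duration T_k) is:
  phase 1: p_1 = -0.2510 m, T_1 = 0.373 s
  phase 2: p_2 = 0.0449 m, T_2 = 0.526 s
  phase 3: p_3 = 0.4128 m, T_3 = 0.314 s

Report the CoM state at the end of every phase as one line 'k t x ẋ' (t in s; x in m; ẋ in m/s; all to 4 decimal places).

1 0.3730 0.0262 0.6997
2 0.8990 0.5349 1.6116
3 1.2130 1.1741 2.7498

phase 1: p=-0.2510, T=0.373, ωT=1.105870, cosh=1.676388, sinh=1.345465; start (x,ẋ)=(-0.103800, 0.067100) → end (x,ẋ)=(0.026215, 0.699672)
phase 2: p=0.0449, T=0.526, ωT=1.559485, cosh=2.483307, sinh=2.273063; start (x,ẋ)=(0.026215, 0.699672) → end (x,ẋ)=(0.534927, 1.611580)
phase 3: p=0.4128, T=0.314, ωT=0.930947, cosh=1.465546, sinh=1.071365; start (x,ẋ)=(0.534927, 1.611580) → end (x,ẋ)=(1.174145, 2.749764)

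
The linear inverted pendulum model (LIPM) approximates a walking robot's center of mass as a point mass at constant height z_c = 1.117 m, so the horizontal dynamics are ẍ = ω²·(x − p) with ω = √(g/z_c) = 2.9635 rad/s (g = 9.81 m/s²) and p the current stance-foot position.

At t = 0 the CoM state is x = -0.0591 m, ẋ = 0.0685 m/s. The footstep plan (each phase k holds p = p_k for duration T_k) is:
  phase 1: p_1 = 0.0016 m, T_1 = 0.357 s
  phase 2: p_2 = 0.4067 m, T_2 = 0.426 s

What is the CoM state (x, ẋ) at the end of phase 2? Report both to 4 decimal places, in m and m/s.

x = -0.5619, ẋ = -2.5062

phase 1: p=0.0016, T=0.357, ωT=1.057969, cosh=1.613838, sinh=1.266678; start (x,ẋ)=(-0.059100, 0.068500) → end (x,ẋ)=(-0.067081, -0.117308)
phase 2: p=0.4067, T=0.426, ωT=1.262451, cosh=1.908516, sinh=1.625557; start (x,ẋ)=(-0.067081, -0.117308) → end (x,ẋ)=(-0.561866, -2.506248)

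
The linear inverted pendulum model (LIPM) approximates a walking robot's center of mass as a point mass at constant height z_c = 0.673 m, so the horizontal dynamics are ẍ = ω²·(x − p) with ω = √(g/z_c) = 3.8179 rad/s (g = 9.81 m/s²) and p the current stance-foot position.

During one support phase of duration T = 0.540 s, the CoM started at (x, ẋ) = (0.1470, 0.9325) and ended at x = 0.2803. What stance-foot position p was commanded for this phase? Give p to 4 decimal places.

p = 0.4179

ωT = 3.8179·0.540 = 2.061666; cosh(ωT) = 3.993147, sinh(ωT) = 3.865905
x(T) = p + (x₀−p)·cosh(ωT) + (ẋ₀/ω)·sinh(ωT) ⇒ p·(1 − cosh) = x(T) − x₀·cosh − (ẋ₀/ω)·sinh
numerator   = 0.2803 − (0.1470)·3.993147 − (0.9325/3.8179)·3.865905 = -1.250918
denominator = 1 − 3.993147 = -2.993147
p = -1.250918 / -2.993147 = 0.4179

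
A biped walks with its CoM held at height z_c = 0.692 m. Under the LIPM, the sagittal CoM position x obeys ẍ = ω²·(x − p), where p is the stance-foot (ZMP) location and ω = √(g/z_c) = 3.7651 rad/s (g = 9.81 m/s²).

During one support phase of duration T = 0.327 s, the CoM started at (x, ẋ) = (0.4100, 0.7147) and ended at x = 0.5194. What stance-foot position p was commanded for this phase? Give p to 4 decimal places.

ωT = 3.7651·0.327 = 1.231188; cosh(ωT) = 1.858620, sinh(ωT) = 1.566675
x(T) = p + (x₀−p)·cosh(ωT) + (ẋ₀/ω)·sinh(ωT) ⇒ p·(1 − cosh) = x(T) − x₀·cosh − (ẋ₀/ω)·sinh
numerator   = 0.5194 − (0.4100)·1.858620 − (0.7147/3.7651)·1.566675 = -0.540024
denominator = 1 − 1.858620 = -0.858620
p = -0.540024 / -0.858620 = 0.6289

p = 0.6289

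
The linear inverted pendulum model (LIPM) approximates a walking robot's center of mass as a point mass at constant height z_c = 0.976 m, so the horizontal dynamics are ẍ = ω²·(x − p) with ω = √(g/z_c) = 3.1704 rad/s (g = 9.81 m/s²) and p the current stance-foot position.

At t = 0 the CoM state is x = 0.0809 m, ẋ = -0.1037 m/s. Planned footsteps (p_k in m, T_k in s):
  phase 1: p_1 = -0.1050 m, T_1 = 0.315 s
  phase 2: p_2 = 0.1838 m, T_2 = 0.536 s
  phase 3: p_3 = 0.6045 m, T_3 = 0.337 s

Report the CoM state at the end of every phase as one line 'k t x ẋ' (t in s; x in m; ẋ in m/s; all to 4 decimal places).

phase 1: p=-0.1050, T=0.315, ωT=0.998676, cosh=1.541526, sinh=1.173159; start (x,ẋ)=(0.080900, -0.103700) → end (x,ẋ)=(0.143197, 0.531577)
phase 2: p=0.1838, T=0.536, ωT=1.699334, cosh=2.826555, sinh=2.643750; start (x,ẋ)=(0.143197, 0.531577) → end (x,ẋ)=(0.512308, 1.162209)
phase 3: p=0.6045, T=0.337, ωT=1.068425, cosh=1.627170, sinh=1.283621; start (x,ẋ)=(0.512308, 1.162209) → end (x,ẋ)=(0.925039, 1.515927)

1 0.3150 0.1432 0.5316
2 0.8510 0.5123 1.1622
3 1.1880 0.9250 1.5159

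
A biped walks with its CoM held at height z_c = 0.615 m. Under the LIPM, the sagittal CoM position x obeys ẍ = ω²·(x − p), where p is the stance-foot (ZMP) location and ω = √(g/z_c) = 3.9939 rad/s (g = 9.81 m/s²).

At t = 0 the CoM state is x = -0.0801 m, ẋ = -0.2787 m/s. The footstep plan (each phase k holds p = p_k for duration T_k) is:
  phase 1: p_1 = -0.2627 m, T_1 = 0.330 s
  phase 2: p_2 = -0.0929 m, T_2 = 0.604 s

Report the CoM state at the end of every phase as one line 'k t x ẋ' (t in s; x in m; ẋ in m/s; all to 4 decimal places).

1 0.3300 -0.0182 0.7068
2 0.9340 1.3069 5.6271

phase 1: p=-0.2627, T=0.330, ωT=1.317987, cosh=2.001784, sinh=1.734110; start (x,ẋ)=(-0.080100, -0.278700) → end (x,ẋ)=(-0.018183, 0.706765)
phase 2: p=-0.0929, T=0.604, ωT=2.412316, cosh=5.624690, sinh=5.535083; start (x,ẋ)=(-0.018183, 0.706765) → end (x,ẋ)=(1.306855, 5.627073)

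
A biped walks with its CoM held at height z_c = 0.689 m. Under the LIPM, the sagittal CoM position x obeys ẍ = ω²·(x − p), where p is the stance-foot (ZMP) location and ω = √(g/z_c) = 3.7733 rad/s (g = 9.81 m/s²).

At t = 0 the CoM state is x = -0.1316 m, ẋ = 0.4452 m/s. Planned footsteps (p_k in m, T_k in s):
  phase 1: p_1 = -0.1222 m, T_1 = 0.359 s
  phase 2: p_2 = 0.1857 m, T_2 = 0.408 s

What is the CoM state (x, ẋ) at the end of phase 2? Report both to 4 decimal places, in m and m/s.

x = 0.4123, ẋ = 1.1310

phase 1: p=-0.1222, T=0.359, ωT=1.354615, cosh=2.066657, sinh=1.808610; start (x,ẋ)=(-0.131600, 0.445200) → end (x,ẋ)=(0.071766, 0.855926)
phase 2: p=0.1857, T=0.408, ωT=1.539506, cosh=2.438388, sinh=2.223901; start (x,ẋ)=(0.071766, 0.855926) → end (x,ẋ)=(0.412348, 1.131007)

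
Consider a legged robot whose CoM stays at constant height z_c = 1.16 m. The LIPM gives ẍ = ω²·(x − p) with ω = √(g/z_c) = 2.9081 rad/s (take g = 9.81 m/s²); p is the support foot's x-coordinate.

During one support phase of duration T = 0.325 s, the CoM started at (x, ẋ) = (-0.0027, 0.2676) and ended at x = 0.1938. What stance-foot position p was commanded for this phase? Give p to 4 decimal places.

ωT = 2.9081·0.325 = 0.945133; cosh(ωT) = 1.480891, sinh(ωT) = 1.092263
x(T) = p + (x₀−p)·cosh(ωT) + (ẋ₀/ω)·sinh(ωT) ⇒ p·(1 − cosh) = x(T) − x₀·cosh − (ẋ₀/ω)·sinh
numerator   = 0.1938 − (-0.0027)·1.480891 − (0.2676/2.9081)·1.092263 = 0.097290
denominator = 1 − 1.480891 = -0.480891
p = 0.097290 / -0.480891 = -0.2023

p = -0.2023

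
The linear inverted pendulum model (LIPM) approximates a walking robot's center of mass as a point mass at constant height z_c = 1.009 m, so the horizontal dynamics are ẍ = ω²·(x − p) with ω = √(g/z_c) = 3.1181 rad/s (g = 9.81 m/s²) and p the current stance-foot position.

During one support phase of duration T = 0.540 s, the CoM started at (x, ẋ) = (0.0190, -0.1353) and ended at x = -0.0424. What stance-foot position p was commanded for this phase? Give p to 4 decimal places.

ωT = 3.1181·0.540 = 1.683774; cosh(ωT) = 2.785758, sinh(ωT) = 2.600086
x(T) = p + (x₀−p)·cosh(ωT) + (ẋ₀/ω)·sinh(ωT) ⇒ p·(1 − cosh) = x(T) − x₀·cosh − (ẋ₀/ω)·sinh
numerator   = -0.0424 − (0.0190)·2.785758 − (-0.1353/3.1181)·2.600086 = 0.017493
denominator = 1 − 2.785758 = -1.785758
p = 0.017493 / -1.785758 = -0.0098

p = -0.0098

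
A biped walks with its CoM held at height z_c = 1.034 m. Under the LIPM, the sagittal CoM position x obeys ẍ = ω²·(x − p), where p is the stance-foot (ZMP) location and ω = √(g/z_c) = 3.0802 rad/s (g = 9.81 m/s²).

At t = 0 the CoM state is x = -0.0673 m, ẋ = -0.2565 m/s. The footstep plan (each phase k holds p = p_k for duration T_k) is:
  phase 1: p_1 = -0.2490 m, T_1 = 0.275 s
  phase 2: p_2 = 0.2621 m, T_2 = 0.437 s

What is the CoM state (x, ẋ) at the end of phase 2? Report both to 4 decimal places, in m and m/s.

x = -0.3304, ẋ = -1.5064

phase 1: p=-0.2490, T=0.275, ωT=0.847055, cosh=1.380721, sinh=0.952046; start (x,ẋ)=(-0.067300, -0.256500) → end (x,ẋ)=(-0.077403, 0.178679)
phase 2: p=0.2621, T=0.437, ωT=1.346047, cosh=2.051238, sinh=1.790971; start (x,ẋ)=(-0.077403, 0.178679) → end (x,ẋ)=(-0.330410, -1.506375)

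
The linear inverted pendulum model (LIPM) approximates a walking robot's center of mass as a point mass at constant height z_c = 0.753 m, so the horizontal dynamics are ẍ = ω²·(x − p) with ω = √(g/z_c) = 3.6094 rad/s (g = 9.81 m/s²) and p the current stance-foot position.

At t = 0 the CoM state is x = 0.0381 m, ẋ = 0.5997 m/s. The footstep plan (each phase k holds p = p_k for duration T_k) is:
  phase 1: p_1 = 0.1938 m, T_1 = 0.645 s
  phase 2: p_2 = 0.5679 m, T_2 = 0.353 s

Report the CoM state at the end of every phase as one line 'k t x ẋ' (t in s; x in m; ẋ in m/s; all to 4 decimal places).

1 0.6450 0.2317 0.2501
2 0.9980 0.0340 -1.5176

phase 1: p=0.1938, T=0.645, ωT=2.328063, cosh=5.177768, sinh=5.080284; start (x,ẋ)=(0.038100, 0.599700) → end (x,ẋ)=(0.231708, 0.250072)
phase 2: p=0.5679, T=0.353, ωT=1.274118, cosh=1.927612, sinh=1.647935; start (x,ẋ)=(0.231708, 0.250072) → end (x,ẋ)=(0.034027, -1.517647)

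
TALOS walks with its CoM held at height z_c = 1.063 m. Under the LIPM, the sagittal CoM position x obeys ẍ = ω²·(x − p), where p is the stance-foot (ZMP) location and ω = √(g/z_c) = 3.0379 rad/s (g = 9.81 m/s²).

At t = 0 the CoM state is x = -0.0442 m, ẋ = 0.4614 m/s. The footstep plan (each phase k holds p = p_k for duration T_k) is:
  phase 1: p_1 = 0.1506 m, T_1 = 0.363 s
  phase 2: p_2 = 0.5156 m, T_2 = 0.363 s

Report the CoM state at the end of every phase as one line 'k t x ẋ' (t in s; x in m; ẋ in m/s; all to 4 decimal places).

phase 1: p=0.1506, T=0.363, ωT=1.102758, cosh=1.672208, sinh=1.340254; start (x,ẋ)=(-0.044200, 0.461400) → end (x,ẋ)=(0.028413, -0.021582)
phase 2: p=0.5156, T=0.363, ωT=1.102758, cosh=1.672208, sinh=1.340254; start (x,ẋ)=(0.028413, -0.021582) → end (x,ẋ)=(-0.308599, -2.019699)

1 0.3630 0.0284 -0.0216
2 0.7260 -0.3086 -2.0197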